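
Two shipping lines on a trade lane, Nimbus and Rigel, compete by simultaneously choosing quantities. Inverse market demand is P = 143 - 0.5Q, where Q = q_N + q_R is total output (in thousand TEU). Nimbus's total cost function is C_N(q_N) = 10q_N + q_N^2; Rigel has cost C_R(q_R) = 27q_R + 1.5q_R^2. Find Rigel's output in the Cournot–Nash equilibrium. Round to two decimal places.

23.96

Nimbus's profit: π_N = (143 - 0.5Q)q_N - (10q_N + q_N²). Setting ∂π_N/∂q_N = 0: 133 - 3q_N - (1/2)(q_R) = 0.
Rigel's first-order condition: 116 - 4q_R - (1/2)(q_N) = 0.
Rearranging gives the reaction functions q_N = (133 - (1/2)q_R)/3 and q_R = (116 - (1/2)q_N)/4.
Solving the pair: q_N = 1896/47, q_R = 1126/47.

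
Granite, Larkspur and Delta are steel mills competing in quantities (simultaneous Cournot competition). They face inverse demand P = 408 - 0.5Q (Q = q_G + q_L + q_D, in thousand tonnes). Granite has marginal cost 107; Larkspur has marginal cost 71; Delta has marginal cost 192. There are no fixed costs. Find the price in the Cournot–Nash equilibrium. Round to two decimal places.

194.50

Granite's profit: π_G = (408 - 0.5Q)q_G - (107q_G). Setting ∂π_G/∂q_G = 0: 301 - q_G - (1/2)(q_L + q_D) = 0.
Larkspur's profit: π_L = (408 - 0.5Q)q_L - (71q_L). Setting ∂π_L/∂q_L = 0: 337 - q_L - (1/2)(q_G + q_D) = 0.
Delta's first-order condition: 216 - q_D - (1/2)(q_G + q_L) = 0.
Summing all 3 equations gives 854 − 2Q = 0, hence Q = 427.
Back-substituting: q_G = (301 − 427/2)/(1/2) = 175, q_L = (337 − 427/2)/(1/2) = 247, q_D = (216 − 427/2)/(1/2) = 5.
Total output Q = 427, so price P = 408 - (1/2)·427 = 389/2.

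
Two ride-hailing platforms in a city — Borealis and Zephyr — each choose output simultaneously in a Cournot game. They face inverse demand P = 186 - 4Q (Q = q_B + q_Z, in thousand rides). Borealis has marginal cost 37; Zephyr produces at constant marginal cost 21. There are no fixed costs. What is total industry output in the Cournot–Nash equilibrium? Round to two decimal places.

Borealis's profit: π_B = (186 - 4Q)q_B - (37q_B). Setting ∂π_B/∂q_B = 0: 149 - 8q_B - 4(q_Z) = 0.
Zephyr's profit: π_Z = (186 - 4Q)q_Z - (21q_Z). Setting ∂π_Z/∂q_Z = 0: 165 - 8q_Z - 4(q_B) = 0.
Best responses: q_B = (149 - 4q_Z)/8, q_Z = (165 - 4q_B)/8.
Solving the pair: q_B = 133/12, q_Z = 181/12.
Total output Q = 133/12 + 181/12 = 157/6.

26.17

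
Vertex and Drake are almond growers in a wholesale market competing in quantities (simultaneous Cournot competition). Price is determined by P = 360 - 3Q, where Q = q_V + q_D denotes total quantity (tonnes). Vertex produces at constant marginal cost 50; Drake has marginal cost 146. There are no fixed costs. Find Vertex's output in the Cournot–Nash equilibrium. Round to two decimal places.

Vertex's profit: π_V = (360 - 3Q)q_V - (50q_V). Setting ∂π_V/∂q_V = 0: 310 - 6q_V - 3(q_D) = 0.
Drake's profit: π_D = (360 - 3Q)q_D - (146q_D). Setting ∂π_D/∂q_D = 0: 214 - 6q_D - 3(q_V) = 0.
Rearranging gives the reaction functions q_V = (310 - 3q_D)/6 and q_D = (214 - 3q_V)/6.
Solving the pair: q_V = 406/9, q_D = 118/9.

45.11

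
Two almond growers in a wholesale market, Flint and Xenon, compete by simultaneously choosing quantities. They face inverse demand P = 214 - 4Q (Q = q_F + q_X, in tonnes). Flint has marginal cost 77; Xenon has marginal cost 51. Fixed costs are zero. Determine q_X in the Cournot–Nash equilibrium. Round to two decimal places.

15.75

Flint's profit: π_F = (214 - 4Q)q_F - (77q_F). Setting ∂π_F/∂q_F = 0: 137 - 8q_F - 4(q_X) = 0.
Xenon's profit: π_X = (214 - 4Q)q_X - (51q_X). Setting ∂π_X/∂q_X = 0: 163 - 8q_X - 4(q_F) = 0.
Rearranging gives the reaction functions q_F = (137 - 4q_X)/8 and q_X = (163 - 4q_F)/8.
Solving the pair: q_F = 37/4, q_X = 63/4.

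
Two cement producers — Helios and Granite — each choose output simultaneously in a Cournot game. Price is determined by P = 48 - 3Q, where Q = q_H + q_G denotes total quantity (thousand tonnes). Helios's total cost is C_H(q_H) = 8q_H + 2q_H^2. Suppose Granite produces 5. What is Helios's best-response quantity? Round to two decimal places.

With the rival's output fixed at 5, Helios's profit is π_H = (48 - 3·5 - 3q_H)q_H - (8q_H + 2q_H²) = (33 - 3q_H)q_H - (8q_H + 2q_H²).
∂π_H/∂q_H = 25 - 10q_H = 0, so q_H = 5/2.

2.50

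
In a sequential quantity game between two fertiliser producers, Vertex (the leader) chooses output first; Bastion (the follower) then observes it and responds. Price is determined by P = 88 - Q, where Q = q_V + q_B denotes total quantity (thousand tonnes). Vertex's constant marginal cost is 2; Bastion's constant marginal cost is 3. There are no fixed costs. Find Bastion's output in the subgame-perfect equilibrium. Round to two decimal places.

The follower Bastion best-responds to any q_V: π_B = (88 - Q)q_B - 3q_B.
∂π_B/∂q_B = 85 - q_V - 2q_B = 0 gives the reaction function q_B = (85 - q_V)/2.
Vertex substitutes q_B(q_V) into its own profit: π_V = q_V(88 - q_V - (85 - q_V)/2) - 2q_V = (91/2 - (1/2)q_V)q_V - 2q_V.
Maximising: ∂π_V/∂q_V = 87/2 - q_V = 0, giving q_V = 87/2.
Then q_B = (85 - 87/2)/2 = 83/4.

20.75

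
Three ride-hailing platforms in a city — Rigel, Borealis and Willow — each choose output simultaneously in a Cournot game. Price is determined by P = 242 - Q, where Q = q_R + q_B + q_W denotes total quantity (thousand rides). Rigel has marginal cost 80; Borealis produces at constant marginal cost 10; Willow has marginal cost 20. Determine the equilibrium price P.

Rigel's profit: π_R = (242 - Q)q_R - (80q_R). Setting ∂π_R/∂q_R = 0: 162 - 2q_R - (q_B + q_W) = 0.
Borealis's first-order condition: 232 - 2q_B - (q_R + q_W) = 0.
Willow's first-order condition: 222 - 2q_W - (q_R + q_B) = 0.
Summing all 3 equations gives 616 − 4Q = 0, hence Q = 154.
Back-substituting: q_R = (162 − 154) = 8, q_B = (232 − 154) = 78, q_W = (222 − 154) = 68.
Total output Q = 154, so price P = 242 - 154 = 88.

88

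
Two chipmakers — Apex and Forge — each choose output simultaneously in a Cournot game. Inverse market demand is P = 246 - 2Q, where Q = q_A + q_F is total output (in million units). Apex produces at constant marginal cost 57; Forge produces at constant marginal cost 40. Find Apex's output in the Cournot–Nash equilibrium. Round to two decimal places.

28.67

Apex's profit: π_A = (246 - 2Q)q_A - (57q_A). Setting ∂π_A/∂q_A = 0: 189 - 4q_A - 2(q_F) = 0.
Forge's profit: π_F = (246 - 2Q)q_F - (40q_F). Setting ∂π_F/∂q_F = 0: 206 - 4q_F - 2(q_A) = 0.
Best responses: q_A = (189 - 2q_F)/4, q_F = (206 - 2q_A)/4.
Solving the pair: q_A = 86/3, q_F = 223/6.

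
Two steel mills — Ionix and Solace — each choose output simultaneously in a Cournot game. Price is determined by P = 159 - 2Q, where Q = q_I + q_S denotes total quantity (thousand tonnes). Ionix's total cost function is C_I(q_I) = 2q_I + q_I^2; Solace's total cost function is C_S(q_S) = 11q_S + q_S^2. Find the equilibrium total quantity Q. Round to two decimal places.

Ionix's profit: π_I = (159 - 2Q)q_I - (2q_I + q_I²). Setting ∂π_I/∂q_I = 0: 157 - 6q_I - 2(q_S) = 0.
Solace's profit: π_S = (159 - 2Q)q_S - (11q_S + q_S²). Setting ∂π_S/∂q_S = 0: 148 - 6q_S - 2(q_I) = 0.
So q_I = (157 - 2q_S)/6 and q_S = (148 - 2q_I)/6.
Solving the pair: q_I = 323/16, q_S = 287/16.
Total output Q = 323/16 + 287/16 = 305/8.

38.13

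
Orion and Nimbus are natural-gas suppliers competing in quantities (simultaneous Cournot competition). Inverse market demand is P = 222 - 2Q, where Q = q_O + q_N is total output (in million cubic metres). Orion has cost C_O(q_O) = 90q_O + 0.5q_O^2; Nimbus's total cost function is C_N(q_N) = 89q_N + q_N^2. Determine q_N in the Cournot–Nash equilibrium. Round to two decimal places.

15.42

Orion's profit: π_O = (222 - 2Q)q_O - (90q_O + (1/2)q_O²). Setting ∂π_O/∂q_O = 0: 132 - 5q_O - 2(q_N) = 0.
Nimbus's profit: π_N = (222 - 2Q)q_N - (89q_N + q_N²). Setting ∂π_N/∂q_N = 0: 133 - 6q_N - 2(q_O) = 0.
Rearranging gives the reaction functions q_O = (132 - 2q_N)/5 and q_N = (133 - 2q_O)/6.
Solving the pair: q_O = 263/13, q_N = 401/26.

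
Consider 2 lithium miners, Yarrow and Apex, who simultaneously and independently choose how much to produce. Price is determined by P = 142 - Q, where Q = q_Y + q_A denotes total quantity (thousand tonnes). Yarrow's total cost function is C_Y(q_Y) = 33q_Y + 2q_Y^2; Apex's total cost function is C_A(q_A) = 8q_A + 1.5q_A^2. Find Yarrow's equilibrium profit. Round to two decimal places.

Yarrow's profit: π_Y = (142 - Q)q_Y - (33q_Y + 2q_Y²). Setting ∂π_Y/∂q_Y = 0: 109 - 6q_Y - (q_A) = 0.
Apex's first-order condition: 134 - 5q_A - (q_Y) = 0.
So q_Y = (109 - q_A)/6 and q_A = (134 - q_Y)/5.
Substituting one into the other gives q_Y = 411/29 and q_A = 695/29.
Price P = 142 - 1106/29 = 103.8621.
Yarrow's profit: 103.8621·(411/29) - 33·(411/29) - 2(411/29)² = 602.5719.

602.57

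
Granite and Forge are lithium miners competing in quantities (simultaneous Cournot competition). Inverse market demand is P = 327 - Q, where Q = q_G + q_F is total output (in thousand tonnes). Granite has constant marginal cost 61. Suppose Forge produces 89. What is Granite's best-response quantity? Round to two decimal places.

With the rival's output fixed at 89, Granite's profit is π_G = (327 - 89 - q_G)q_G - (61q_G) = (238 - q_G)q_G - (61q_G).
∂π_G/∂q_G = 177 - 2q_G = 0, so q_G = 177/2.

88.50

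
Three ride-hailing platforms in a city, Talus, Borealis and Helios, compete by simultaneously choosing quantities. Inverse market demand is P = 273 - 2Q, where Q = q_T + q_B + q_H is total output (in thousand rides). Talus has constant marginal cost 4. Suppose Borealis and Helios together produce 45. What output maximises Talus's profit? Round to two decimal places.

44.75

With rivals' combined output fixed at 45, Talus's profit is π_T = (273 - 2·45 - 2q_T)q_T - (4q_T) = (183 - 2q_T)q_T - (4q_T).
∂π_T/∂q_T = 179 - 4q_T = 0, so q_T = 179/4.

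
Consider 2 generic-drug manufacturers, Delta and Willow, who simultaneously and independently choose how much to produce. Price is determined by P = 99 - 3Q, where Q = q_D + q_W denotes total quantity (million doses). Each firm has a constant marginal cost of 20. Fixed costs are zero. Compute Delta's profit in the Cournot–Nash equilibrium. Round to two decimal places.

231.15

A representative firm's profit is π_i = q_i(99 - 3Q) - 20q_i.
First-order condition (treating rivals' output as given): 79 - 6q_i - 3q_j = 0.
By symmetry each firm produces the same amount; substituting q_j = q_i yields q_i = 79/9.
Price P = 99 - 3·(158/9) = 139/3.
Delta's profit: (139/3 - 20)·(79/9) = 231.1481.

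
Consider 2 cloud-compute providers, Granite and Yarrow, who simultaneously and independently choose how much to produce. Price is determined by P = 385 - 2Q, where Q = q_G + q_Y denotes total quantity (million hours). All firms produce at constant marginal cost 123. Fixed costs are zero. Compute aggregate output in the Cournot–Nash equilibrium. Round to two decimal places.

87.33

Each firm earns π_i = (385 - 2Q)q_i - 123q_i.
Setting ∂π_i/∂q_i = 0 with rivals' quantities fixed: 262 - 4q_i - 2q_j = 0.
With identical firms every q_j equals q_i, so q_j = q_i and 262 = 6q_i, giving q_i = 131/3.
Total output Q = 131/3 + 131/3 = 262/3.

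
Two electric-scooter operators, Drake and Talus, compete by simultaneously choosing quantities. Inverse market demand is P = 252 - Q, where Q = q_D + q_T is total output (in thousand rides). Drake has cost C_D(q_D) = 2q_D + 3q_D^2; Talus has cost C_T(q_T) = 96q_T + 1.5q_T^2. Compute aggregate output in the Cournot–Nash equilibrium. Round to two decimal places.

53.64

Drake's profit: π_D = (252 - Q)q_D - (2q_D + 3q_D²). Setting ∂π_D/∂q_D = 0: 250 - 8q_D - (q_T) = 0.
Talus's first-order condition: 156 - 5q_T - (q_D) = 0.
So q_D = (250 - q_T)/8 and q_T = (156 - q_D)/5.
Substituting one into the other gives q_D = 1094/39 and q_T = 998/39.
Total output Q = 1094/39 + 998/39 = 53.6410.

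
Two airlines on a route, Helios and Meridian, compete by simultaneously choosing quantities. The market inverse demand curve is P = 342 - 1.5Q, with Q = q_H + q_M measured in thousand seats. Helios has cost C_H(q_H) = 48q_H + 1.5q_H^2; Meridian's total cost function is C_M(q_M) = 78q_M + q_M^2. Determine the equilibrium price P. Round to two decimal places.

222.16

Helios's profit: π_H = (342 - 1.5Q)q_H - (48q_H + (3/2)q_H²). Setting ∂π_H/∂q_H = 0: 294 - 6q_H - (3/2)(q_M) = 0.
Meridian's profit: π_M = (342 - 1.5Q)q_M - (78q_M + q_M²). Setting ∂π_M/∂q_M = 0: 264 - 5q_M - (3/2)(q_H) = 0.
Rearranging gives the reaction functions q_H = (294 - (3/2)q_M)/6 and q_M = (264 - (3/2)q_H)/5.
Substituting one into the other gives q_H = 1432/37 and q_M = 1524/37.
Total output Q = 79.8919, so price P = 342 - (3/2)·79.8919 = 222.1622.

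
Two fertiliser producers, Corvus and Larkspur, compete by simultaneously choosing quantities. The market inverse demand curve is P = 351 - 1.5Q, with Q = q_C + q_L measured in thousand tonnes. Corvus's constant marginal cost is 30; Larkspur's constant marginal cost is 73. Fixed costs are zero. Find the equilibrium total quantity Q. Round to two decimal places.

133.11

Corvus's profit: π_C = (351 - 1.5Q)q_C - (30q_C). Setting ∂π_C/∂q_C = 0: 321 - 3q_C - (3/2)(q_L) = 0.
Larkspur's profit: π_L = (351 - 1.5Q)q_L - (73q_L). Setting ∂π_L/∂q_L = 0: 278 - 3q_L - (3/2)(q_C) = 0.
Rearranging gives the reaction functions q_C = (321 - (3/2)q_L)/3 and q_L = (278 - (3/2)q_C)/3.
Substituting one into the other gives q_C = 728/9 and q_L = 470/9.
Total output Q = 728/9 + 470/9 = 1198/9.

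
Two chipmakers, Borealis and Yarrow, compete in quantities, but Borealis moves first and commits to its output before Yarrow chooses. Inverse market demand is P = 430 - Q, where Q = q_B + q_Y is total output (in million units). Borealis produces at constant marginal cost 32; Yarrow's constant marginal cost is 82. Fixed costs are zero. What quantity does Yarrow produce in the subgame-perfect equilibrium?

62

The follower Yarrow best-responds to any q_B: π_Y = (430 - Q)q_Y - 82q_Y.
∂π_Y/∂q_Y = 348 - q_B - 2q_Y = 0 gives the reaction function q_Y = (348 - q_B)/2.
The leader anticipates this reaction. Substituting into P = 430 - Q gives P = 256 - (1/2)q_B, so π_B = (256 - (1/2)q_B)q_B - 32q_B.
The leader's first-order condition 224 - q_B = 0 yields q_B = 224.
Then q_Y = (348 - 224)/2 = 62.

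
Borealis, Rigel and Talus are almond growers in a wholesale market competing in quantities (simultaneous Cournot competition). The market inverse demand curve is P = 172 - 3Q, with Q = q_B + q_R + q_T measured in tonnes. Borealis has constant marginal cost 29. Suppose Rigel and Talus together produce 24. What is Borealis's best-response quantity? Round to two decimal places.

11.83

With rivals' combined output fixed at 24, Borealis's profit is π_B = (172 - 3·24 - 3q_B)q_B - (29q_B) = (100 - 3q_B)q_B - (29q_B).
∂π_B/∂q_B = 71 - 6q_B = 0, so q_B = 71/6.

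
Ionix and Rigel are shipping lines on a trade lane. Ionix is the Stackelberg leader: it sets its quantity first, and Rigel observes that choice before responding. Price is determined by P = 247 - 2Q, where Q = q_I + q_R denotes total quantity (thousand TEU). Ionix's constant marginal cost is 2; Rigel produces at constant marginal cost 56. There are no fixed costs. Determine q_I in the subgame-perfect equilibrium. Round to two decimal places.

The follower Rigel best-responds to any q_I: π_R = (247 - 2Q)q_R - 56q_R.
Setting the follower's marginal profit to zero, 191 - 2q_I - 4q_R = 0, i.e. q_R = (191 - 2q_I)/4.
The leader anticipates this reaction. Substituting into P = 247 - 2Q gives P = 303/2 - q_I, so π_I = (303/2 - q_I)q_I - 2q_I.
Maximising: ∂π_I/∂q_I = 299/2 - 2q_I = 0, giving q_I = 299/4.
Then q_R = (191 - 2·(299/4))/4 = 83/8.

74.75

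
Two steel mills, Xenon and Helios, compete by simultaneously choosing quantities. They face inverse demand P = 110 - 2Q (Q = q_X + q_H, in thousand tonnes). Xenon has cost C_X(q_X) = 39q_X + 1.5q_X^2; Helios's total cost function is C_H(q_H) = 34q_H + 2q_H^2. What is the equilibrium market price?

79

Xenon's profit: π_X = (110 - 2Q)q_X - (39q_X + (3/2)q_X²). Setting ∂π_X/∂q_X = 0: 71 - 7q_X - 2(q_H) = 0.
Helios's profit: π_H = (110 - 2Q)q_H - (34q_H + 2q_H²). Setting ∂π_H/∂q_H = 0: 76 - 8q_H - 2(q_X) = 0.
Best responses: q_X = (71 - 2q_H)/7, q_H = (76 - 2q_X)/8.
Solving the pair: q_X = 8, q_H = 15/2.
Total output Q = 31/2, so price P = 110 - 2·(31/2) = 79.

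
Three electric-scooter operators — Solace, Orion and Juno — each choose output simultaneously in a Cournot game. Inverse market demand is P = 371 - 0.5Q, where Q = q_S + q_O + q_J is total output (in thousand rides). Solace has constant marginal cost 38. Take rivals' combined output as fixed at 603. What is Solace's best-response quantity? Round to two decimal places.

31.50

With rivals' combined output fixed at 603, Solace's profit is π_S = (371 - (1/2)·603 - (1/2)q_S)q_S - (38q_S) = (139/2 - (1/2)q_S)q_S - (38q_S).
∂π_S/∂q_S = 63/2 - q_S = 0, so q_S = 63/2.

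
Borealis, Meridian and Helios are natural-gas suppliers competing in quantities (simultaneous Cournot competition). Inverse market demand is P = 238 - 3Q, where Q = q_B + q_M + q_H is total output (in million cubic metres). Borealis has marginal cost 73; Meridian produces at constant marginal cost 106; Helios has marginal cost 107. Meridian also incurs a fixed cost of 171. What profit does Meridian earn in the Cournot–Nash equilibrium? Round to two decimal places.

37.33

Borealis's profit: π_B = (238 - 3Q)q_B - (73q_B). Setting ∂π_B/∂q_B = 0: 165 - 6q_B - 3(q_M + q_H) = 0.
Meridian's profit: π_M = (238 - 3Q)q_M - (106q_M). Setting ∂π_M/∂q_M = 0: 132 - 6q_M - 3(q_B + q_H) = 0.
Helios's first-order condition: 131 - 6q_H - 3(q_B + q_M) = 0.
Adding the 3 conditions: 428 − 6Q − 6Q = 0, i.e. Q = 107/3.
Back-substituting: q_B = (165 − 107)/3 = 58/3, q_M = (132 − 107)/3 = 25/3, q_H = (131 − 107)/3 = 8.
Price P = 238 - 3·(107/3) = 131.
Meridian's profit: (131 - 106)·(25/3) - 171 = 112/3.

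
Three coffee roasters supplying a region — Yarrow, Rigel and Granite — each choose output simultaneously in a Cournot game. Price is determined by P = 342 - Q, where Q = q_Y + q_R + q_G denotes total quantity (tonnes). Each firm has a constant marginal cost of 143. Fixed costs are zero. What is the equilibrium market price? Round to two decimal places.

A representative firm's profit is π_i = q_i(342 - Q) - 143q_i.
Setting ∂π_i/∂q_i = 0 with rivals' quantities fixed: 199 - 2q_i - Σ_{j≠i} q_j = 0.
By symmetry each firm produces the same amount; substituting Σ_{j≠i} q_j = 2q_i yields q_i = 199/4.
Total output Q = 597/4, so price P = 342 - 597/4 = 771/4.

192.75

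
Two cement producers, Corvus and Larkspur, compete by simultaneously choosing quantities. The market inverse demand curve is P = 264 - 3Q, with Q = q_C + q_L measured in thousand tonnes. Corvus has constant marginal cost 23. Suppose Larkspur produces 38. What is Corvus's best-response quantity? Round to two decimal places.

With the rival's output fixed at 38, Corvus's profit is π_C = (264 - 3·38 - 3q_C)q_C - (23q_C) = (150 - 3q_C)q_C - (23q_C).
∂π_C/∂q_C = 127 - 6q_C = 0, so q_C = 127/6.

21.17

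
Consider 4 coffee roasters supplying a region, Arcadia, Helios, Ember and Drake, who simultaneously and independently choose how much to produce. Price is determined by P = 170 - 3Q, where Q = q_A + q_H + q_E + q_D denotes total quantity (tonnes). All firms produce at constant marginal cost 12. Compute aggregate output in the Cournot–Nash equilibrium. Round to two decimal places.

A representative firm's profit is π_i = q_i(170 - 3Q) - 12q_i.
First-order condition (treating rivals' output as given): 158 - 6q_i - 3·Σ_{j≠i} q_j = 0.
With identical firms every q_j equals q_i, so Σ_{j≠i} q_j = 3q_i and 158 = 15q_i, giving q_i = 158/15.
Total output Q = 158/15 + 158/15 + 158/15 + 158/15 = 632/15.

42.13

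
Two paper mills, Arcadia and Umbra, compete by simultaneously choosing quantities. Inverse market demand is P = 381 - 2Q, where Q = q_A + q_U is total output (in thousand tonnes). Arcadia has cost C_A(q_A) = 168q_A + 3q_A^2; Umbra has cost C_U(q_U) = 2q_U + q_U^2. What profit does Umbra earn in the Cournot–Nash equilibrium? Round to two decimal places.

10825.73

Arcadia's profit: π_A = (381 - 2Q)q_A - (168q_A + 3q_A²). Setting ∂π_A/∂q_A = 0: 213 - 10q_A - 2(q_U) = 0.
Umbra's first-order condition: 379 - 6q_U - 2(q_A) = 0.
Rearranging gives the reaction functions q_A = (213 - 2q_U)/10 and q_U = (379 - 2q_A)/6.
Solving the pair: q_A = 65/7, q_U = 841/14.
Price P = 381 - 2·(971/14) = 1696/7.
Umbra's profit: (1696/7)·(841/14) - 2·(841/14) - (841/14)² = 10825.7296.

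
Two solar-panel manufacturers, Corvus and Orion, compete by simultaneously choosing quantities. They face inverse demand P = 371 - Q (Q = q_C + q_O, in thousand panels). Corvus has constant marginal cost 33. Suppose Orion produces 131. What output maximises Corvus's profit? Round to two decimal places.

103.50

With the rival's output fixed at 131, Corvus's profit is π_C = (371 - 131 - q_C)q_C - (33q_C) = (240 - q_C)q_C - (33q_C).
∂π_C/∂q_C = 207 - 2q_C = 0, so q_C = 207/2.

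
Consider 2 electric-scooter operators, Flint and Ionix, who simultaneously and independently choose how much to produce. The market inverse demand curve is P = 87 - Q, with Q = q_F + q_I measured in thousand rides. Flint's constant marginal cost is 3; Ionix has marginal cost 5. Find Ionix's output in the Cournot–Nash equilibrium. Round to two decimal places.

Flint's profit: π_F = (87 - Q)q_F - (3q_F). Setting ∂π_F/∂q_F = 0: 84 - 2q_F - (q_I) = 0.
Ionix's profit: π_I = (87 - Q)q_I - (5q_I). Setting ∂π_I/∂q_I = 0: 82 - 2q_I - (q_F) = 0.
Best responses: q_F = (84 - q_I)/2, q_I = (82 - q_F)/2.
Solving the pair: q_F = 86/3, q_I = 80/3.

26.67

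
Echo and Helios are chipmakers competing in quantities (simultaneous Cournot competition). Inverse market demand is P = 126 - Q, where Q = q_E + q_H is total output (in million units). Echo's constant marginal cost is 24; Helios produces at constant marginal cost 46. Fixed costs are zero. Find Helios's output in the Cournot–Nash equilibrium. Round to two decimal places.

Echo's profit: π_E = (126 - Q)q_E - (24q_E). Setting ∂π_E/∂q_E = 0: 102 - 2q_E - (q_H) = 0.
Helios's profit: π_H = (126 - Q)q_H - (46q_H). Setting ∂π_H/∂q_H = 0: 80 - 2q_H - (q_E) = 0.
Rearranging gives the reaction functions q_E = (102 - q_H)/2 and q_H = (80 - q_E)/2.
Substituting one into the other gives q_E = 124/3 and q_H = 58/3.

19.33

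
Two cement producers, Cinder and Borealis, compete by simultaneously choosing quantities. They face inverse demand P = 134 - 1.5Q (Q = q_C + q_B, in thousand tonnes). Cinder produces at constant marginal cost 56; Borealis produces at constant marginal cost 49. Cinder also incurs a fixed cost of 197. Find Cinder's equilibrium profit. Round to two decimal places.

176.41

Cinder's profit: π_C = (134 - 1.5Q)q_C - (56q_C). Setting ∂π_C/∂q_C = 0: 78 - 3q_C - (3/2)(q_B) = 0.
Borealis's first-order condition: 85 - 3q_B - (3/2)(q_C) = 0.
Best responses: q_C = (78 - (3/2)q_B)/3, q_B = (85 - (3/2)q_C)/3.
Solving the pair: q_C = 142/9, q_B = 184/9.
Price P = 134 - (3/2)·(326/9) = 239/3.
Cinder's profit: (239/3 - 56)·(142/9) - 197 = 176.4074.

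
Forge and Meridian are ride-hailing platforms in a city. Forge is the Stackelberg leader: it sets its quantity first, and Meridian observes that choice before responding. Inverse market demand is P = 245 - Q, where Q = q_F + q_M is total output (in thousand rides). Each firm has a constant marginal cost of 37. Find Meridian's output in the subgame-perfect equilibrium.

52

Solve by backward induction. Given q_F, the follower Meridian maximises π_M = (245 - q_F - q_M)q_M - 37q_M.
Follower FOC: 208 - q_F - 2q_M = 0, so q_M(q_F) = (208 - q_F)/2.
The leader anticipates this reaction. Substituting into P = 245 - Q gives P = 141 - (1/2)q_F, so π_F = (141 - (1/2)q_F)q_F - 37q_F.
The leader's first-order condition 104 - q_F = 0 yields q_F = 104.
Then q_M = (208 - 104)/2 = 52.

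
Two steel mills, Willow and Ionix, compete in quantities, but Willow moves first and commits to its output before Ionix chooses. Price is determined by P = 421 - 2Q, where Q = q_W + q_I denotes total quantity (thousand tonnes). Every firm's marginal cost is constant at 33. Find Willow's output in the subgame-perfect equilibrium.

The follower Ionix best-responds to any q_W: π_I = (421 - 2Q)q_I - 33q_I.
∂π_I/∂q_I = 388 - 2q_W - 4q_I = 0 gives the reaction function q_I = (388 - 2q_W)/4.
Willow substitutes q_I(q_W) into its own profit: π_W = q_W(421 - 2q_W - (388 - 2q_W)/2) - 33q_W = (227 - q_W)q_W - 33q_W.
Maximising: ∂π_W/∂q_W = 194 - 2q_W = 0, giving q_W = 97.
Then q_I = (388 - 2·97)/4 = 97/2.

97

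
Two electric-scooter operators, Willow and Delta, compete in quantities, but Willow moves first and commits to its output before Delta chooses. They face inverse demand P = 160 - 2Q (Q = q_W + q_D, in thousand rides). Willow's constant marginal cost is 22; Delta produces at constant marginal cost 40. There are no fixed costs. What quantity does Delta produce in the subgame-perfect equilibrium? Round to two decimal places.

The follower Delta best-responds to any q_W: π_D = (160 - 2Q)q_D - 40q_D.
Setting the follower's marginal profit to zero, 120 - 2q_W - 4q_D = 0, i.e. q_D = (120 - 2q_W)/4.
The leader anticipates this reaction. Substituting into P = 160 - 2Q gives P = 100 - q_W, so π_W = (100 - q_W)q_W - 22q_W.
Leader FOC: 78 - 2q_W = 0, so q_W = 39.
Then q_D = (120 - 2·39)/4 = 21/2.

10.50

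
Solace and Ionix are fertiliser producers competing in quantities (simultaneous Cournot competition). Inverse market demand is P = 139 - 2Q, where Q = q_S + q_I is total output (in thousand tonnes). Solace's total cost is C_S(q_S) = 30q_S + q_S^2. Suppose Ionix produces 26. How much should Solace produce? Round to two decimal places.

With the rival's output fixed at 26, Solace's profit is π_S = (139 - 2·26 - 2q_S)q_S - (30q_S + q_S²) = (87 - 2q_S)q_S - (30q_S + q_S²).
∂π_S/∂q_S = 57 - 6q_S = 0, so q_S = 19/2.

9.50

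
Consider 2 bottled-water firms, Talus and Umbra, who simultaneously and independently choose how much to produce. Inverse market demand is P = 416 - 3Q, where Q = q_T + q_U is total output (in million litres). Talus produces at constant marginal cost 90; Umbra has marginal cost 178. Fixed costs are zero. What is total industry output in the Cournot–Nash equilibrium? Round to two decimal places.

Talus's profit: π_T = (416 - 3Q)q_T - (90q_T). Setting ∂π_T/∂q_T = 0: 326 - 6q_T - 3(q_U) = 0.
Umbra's profit: π_U = (416 - 3Q)q_U - (178q_U). Setting ∂π_U/∂q_U = 0: 238 - 6q_U - 3(q_T) = 0.
Rearranging gives the reaction functions q_T = (326 - 3q_U)/6 and q_U = (238 - 3q_T)/6.
Substituting one into the other gives q_T = 46 and q_U = 50/3.
Total output Q = 46 + 50/3 = 188/3.

62.67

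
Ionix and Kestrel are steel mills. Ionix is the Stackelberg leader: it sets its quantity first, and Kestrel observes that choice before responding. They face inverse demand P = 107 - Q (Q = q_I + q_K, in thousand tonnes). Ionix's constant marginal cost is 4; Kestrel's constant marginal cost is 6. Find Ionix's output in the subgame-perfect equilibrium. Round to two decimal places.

52.50

Solve by backward induction. Given q_I, the follower Kestrel maximises π_K = (107 - q_I - q_K)q_K - 6q_K.
∂π_K/∂q_K = 101 - q_I - 2q_K = 0 gives the reaction function q_K = (101 - q_I)/2.
The leader anticipates this reaction. Substituting into P = 107 - Q gives P = 113/2 - (1/2)q_I, so π_I = (113/2 - (1/2)q_I)q_I - 4q_I.
The leader's first-order condition 105/2 - q_I = 0 yields q_I = 105/2.
Then q_K = (101 - 105/2)/2 = 97/4.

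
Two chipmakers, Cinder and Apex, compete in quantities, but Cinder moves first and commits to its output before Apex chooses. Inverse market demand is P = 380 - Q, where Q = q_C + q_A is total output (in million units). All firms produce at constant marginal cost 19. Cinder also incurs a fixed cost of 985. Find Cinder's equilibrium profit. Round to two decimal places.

The follower Apex best-responds to any q_C: π_A = (380 - Q)q_A - 19q_A.
Setting the follower's marginal profit to zero, 361 - q_C - 2q_A = 0, i.e. q_A = (361 - q_C)/2.
Cinder substitutes q_A(q_C) into its own profit: π_C = q_C(380 - q_C - (361 - q_C)/2) - 19q_C = (399/2 - (1/2)q_C)q_C - 19q_C.
Maximising: ∂π_C/∂q_C = 361/2 - q_C = 0, giving q_C = 361/2.
Then q_A = (361 - 361/2)/2 = 361/4.
Price P = 380 - 1083/4 = 437/4.
Cinder's profit: (437/4 - 19)·(361/2) - 985 = 15305.1250.

15305.13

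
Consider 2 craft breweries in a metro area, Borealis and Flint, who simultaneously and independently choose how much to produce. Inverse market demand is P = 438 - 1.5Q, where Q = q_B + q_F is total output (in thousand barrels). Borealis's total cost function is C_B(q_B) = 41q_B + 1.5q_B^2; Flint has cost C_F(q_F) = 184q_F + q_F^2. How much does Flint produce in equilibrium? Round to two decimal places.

33.46

Borealis's profit: π_B = (438 - 1.5Q)q_B - (41q_B + (3/2)q_B²). Setting ∂π_B/∂q_B = 0: 397 - 6q_B - (3/2)(q_F) = 0.
Flint's first-order condition: 254 - 5q_F - (3/2)(q_B) = 0.
So q_B = (397 - (3/2)q_F)/6 and q_F = (254 - (3/2)q_B)/5.
Solving the pair: q_B = 57.8018, q_F = 1238/37.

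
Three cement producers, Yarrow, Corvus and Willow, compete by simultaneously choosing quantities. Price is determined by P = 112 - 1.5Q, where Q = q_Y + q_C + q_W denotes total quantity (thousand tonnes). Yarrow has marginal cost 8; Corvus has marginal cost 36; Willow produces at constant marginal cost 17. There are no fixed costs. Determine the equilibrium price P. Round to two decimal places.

Yarrow's profit: π_Y = (112 - 1.5Q)q_Y - (8q_Y). Setting ∂π_Y/∂q_Y = 0: 104 - 3q_Y - (3/2)(q_C + q_W) = 0.
Corvus's profit: π_C = (112 - 1.5Q)q_C - (36q_C). Setting ∂π_C/∂q_C = 0: 76 - 3q_C - (3/2)(q_Y + q_W) = 0.
Willow's profit: π_W = (112 - 1.5Q)q_W - (17q_W). Setting ∂π_W/∂q_W = 0: 95 - 3q_W - (3/2)(q_Y + q_C) = 0.
Adding the 3 conditions: 275 − 3Q − 3Q = 0, i.e. Q = 275/6.
Back-substituting: q_Y = (104 − 275/4)/(3/2) = 47/2, q_C = (76 − 275/4)/(3/2) = 29/6, q_W = (95 − 275/4)/(3/2) = 35/2.
Total output Q = 275/6, so price P = 112 - (3/2)·(275/6) = 173/4.

43.25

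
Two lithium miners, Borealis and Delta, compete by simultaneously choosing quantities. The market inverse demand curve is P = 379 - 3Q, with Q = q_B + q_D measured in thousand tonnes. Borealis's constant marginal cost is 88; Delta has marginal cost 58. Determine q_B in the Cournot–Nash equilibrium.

29

Borealis's profit: π_B = (379 - 3Q)q_B - (88q_B). Setting ∂π_B/∂q_B = 0: 291 - 6q_B - 3(q_D) = 0.
Delta's profit: π_D = (379 - 3Q)q_D - (58q_D). Setting ∂π_D/∂q_D = 0: 321 - 6q_D - 3(q_B) = 0.
So q_B = (291 - 3q_D)/6 and q_D = (321 - 3q_B)/6.
Substituting one into the other gives q_B = 29 and q_D = 39.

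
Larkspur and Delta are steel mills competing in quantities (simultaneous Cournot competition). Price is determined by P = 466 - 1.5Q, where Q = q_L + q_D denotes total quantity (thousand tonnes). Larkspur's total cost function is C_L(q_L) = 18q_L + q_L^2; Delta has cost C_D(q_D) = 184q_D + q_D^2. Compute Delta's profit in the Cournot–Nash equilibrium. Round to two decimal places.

Larkspur's profit: π_L = (466 - 1.5Q)q_L - (18q_L + q_L²). Setting ∂π_L/∂q_L = 0: 448 - 5q_L - (3/2)(q_D) = 0.
Delta's first-order condition: 282 - 5q_D - (3/2)(q_L) = 0.
Best responses: q_L = (448 - (3/2)q_D)/5, q_D = (282 - (3/2)q_L)/5.
Solving the pair: q_L = 79.8681, q_D = 32.4396.
Price P = 466 - (3/2)·(1460/13) = 297.5385.
Delta's profit: 297.5385·32.4396 - 184·32.4396 - 32.4396² = 2630.8127.

2630.81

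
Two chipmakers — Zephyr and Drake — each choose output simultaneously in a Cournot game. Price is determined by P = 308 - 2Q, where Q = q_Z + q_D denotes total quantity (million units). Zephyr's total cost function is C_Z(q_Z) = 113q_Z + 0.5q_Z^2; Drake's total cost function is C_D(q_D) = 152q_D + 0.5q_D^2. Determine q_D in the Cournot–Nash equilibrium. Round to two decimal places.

18.57

Zephyr's profit: π_Z = (308 - 2Q)q_Z - (113q_Z + (1/2)q_Z²). Setting ∂π_Z/∂q_Z = 0: 195 - 5q_Z - 2(q_D) = 0.
Drake's first-order condition: 156 - 5q_D - 2(q_Z) = 0.
Rearranging gives the reaction functions q_Z = (195 - 2q_D)/5 and q_D = (156 - 2q_Z)/5.
Solving the pair: q_Z = 221/7, q_D = 130/7.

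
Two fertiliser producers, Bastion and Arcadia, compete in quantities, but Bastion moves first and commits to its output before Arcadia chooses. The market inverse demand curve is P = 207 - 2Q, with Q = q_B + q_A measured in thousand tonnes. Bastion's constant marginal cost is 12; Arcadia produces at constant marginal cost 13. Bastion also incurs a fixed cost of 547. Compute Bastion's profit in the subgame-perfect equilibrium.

1854

Solve by backward induction. Given q_B, the follower Arcadia maximises π_A = (207 - 2q_B - 2q_A)q_A - 13q_A.
Follower FOC: 194 - 2q_B - 4q_A = 0, so q_A(q_B) = (194 - 2q_B)/4.
The leader anticipates this reaction. Substituting into P = 207 - 2Q gives P = 110 - q_B, so π_B = (110 - q_B)q_B - 12q_B.
Maximising: ∂π_B/∂q_B = 98 - 2q_B = 0, giving q_B = 49.
Then q_A = (194 - 2·49)/4 = 24.
Price P = 207 - 2·73 = 61.
Bastion's profit: (61 - 12)·49 - 547 = 1854.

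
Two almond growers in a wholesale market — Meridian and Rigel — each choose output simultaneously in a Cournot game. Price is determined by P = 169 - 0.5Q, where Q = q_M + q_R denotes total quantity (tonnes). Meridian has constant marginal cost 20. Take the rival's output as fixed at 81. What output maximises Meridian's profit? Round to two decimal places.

108.50

With the rival's output fixed at 81, Meridian's profit is π_M = (169 - (1/2)·81 - (1/2)q_M)q_M - (20q_M) = (257/2 - (1/2)q_M)q_M - (20q_M).
∂π_M/∂q_M = 217/2 - q_M = 0, so q_M = 217/2.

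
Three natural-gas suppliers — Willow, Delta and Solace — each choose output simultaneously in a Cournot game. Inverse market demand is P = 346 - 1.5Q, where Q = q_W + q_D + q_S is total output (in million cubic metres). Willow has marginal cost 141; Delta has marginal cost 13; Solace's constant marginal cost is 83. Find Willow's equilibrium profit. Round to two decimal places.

15.04

Willow's profit: π_W = (346 - 1.5Q)q_W - (141q_W). Setting ∂π_W/∂q_W = 0: 205 - 3q_W - (3/2)(q_D + q_S) = 0.
Delta's first-order condition: 333 - 3q_D - (3/2)(q_W + q_S) = 0.
Solace's first-order condition: 263 - 3q_S - (3/2)(q_W + q_D) = 0.
Summing all 3 equations gives 801 − 6Q = 0, hence Q = 267/2.
Back-substituting: q_W = (205 − 801/4)/(3/2) = 19/6, q_D = (333 − 801/4)/(3/2) = 177/2, q_S = (263 − 801/4)/(3/2) = 251/6.
Price P = 346 - (3/2)·(267/2) = 583/4.
Willow's profit: (583/4 - 141)·(19/6) = 361/24.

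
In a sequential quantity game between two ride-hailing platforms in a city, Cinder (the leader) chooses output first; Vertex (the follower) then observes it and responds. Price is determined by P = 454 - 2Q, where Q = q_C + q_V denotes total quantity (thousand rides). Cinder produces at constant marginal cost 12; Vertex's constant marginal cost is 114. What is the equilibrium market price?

148

Solve by backward induction. Given q_C, the follower Vertex maximises π_V = (454 - 2q_C - 2q_V)q_V - 114q_V.
Setting the follower's marginal profit to zero, 340 - 2q_C - 4q_V = 0, i.e. q_V = (340 - 2q_C)/4.
The leader anticipates this reaction. Substituting into P = 454 - 2Q gives P = 284 - q_C, so π_C = (284 - q_C)q_C - 12q_C.
The leader's first-order condition 272 - 2q_C = 0 yields q_C = 136.
Then q_V = (340 - 2·136)/4 = 17.
Total output Q = 153, so price P = 454 - 2·153 = 148.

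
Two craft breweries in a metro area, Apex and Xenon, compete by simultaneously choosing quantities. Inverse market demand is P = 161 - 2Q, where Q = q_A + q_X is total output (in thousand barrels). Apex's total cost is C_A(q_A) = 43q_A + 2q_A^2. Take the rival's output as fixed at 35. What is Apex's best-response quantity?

With the rival's output fixed at 35, Apex's profit is π_A = (161 - 2·35 - 2q_A)q_A - (43q_A + 2q_A²) = (91 - 2q_A)q_A - (43q_A + 2q_A²).
∂π_A/∂q_A = 48 - 8q_A = 0, so q_A = 6.

6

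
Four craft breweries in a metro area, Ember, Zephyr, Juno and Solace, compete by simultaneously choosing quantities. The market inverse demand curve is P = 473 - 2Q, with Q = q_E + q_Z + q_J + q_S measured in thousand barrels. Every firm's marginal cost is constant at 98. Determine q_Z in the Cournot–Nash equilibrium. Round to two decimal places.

37.50

A representative firm's profit is π_i = q_i(473 - 2Q) - 98q_i.
First-order condition (treating rivals' output as given): 375 - 4q_i - 2·Σ_{j≠i} q_j = 0.
With identical firms every q_j equals q_i, so Σ_{j≠i} q_j = 3q_i and 375 = 10q_i, giving q_i = 75/2.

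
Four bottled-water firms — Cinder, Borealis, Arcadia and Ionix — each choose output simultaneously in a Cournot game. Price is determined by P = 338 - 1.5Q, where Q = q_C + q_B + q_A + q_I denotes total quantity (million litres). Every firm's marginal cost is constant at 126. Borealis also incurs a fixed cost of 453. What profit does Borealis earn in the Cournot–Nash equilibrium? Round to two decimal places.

745.51

Each firm earns π_i = (338 - 1.5Q)q_i - 126q_i.
First-order condition (treating rivals' output as given): 212 - 3q_i - (3/2)·Σ_{j≠i} q_j = 0.
By symmetry each firm produces the same amount; substituting Σ_{j≠i} q_j = 3q_i yields q_i = 212/(15/2) = 424/15.
Price P = 338 - (3/2)·(1696/15) = 842/5.
Borealis's profit: (842/5 - 126)·(424/15) - 453 = 745.5067.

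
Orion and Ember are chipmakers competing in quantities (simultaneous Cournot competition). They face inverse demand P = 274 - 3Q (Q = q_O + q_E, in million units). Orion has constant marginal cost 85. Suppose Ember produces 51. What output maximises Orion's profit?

6

With the rival's output fixed at 51, Orion's profit is π_O = (274 - 3·51 - 3q_O)q_O - (85q_O) = (121 - 3q_O)q_O - (85q_O).
∂π_O/∂q_O = 36 - 6q_O = 0, so q_O = 6.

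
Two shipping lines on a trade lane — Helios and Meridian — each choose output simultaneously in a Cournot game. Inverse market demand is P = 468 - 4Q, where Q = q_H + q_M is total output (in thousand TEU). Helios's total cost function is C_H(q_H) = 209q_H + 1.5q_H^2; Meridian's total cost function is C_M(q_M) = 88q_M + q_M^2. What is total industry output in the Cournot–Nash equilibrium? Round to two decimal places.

44.83

Helios's profit: π_H = (468 - 4Q)q_H - (209q_H + (3/2)q_H²). Setting ∂π_H/∂q_H = 0: 259 - 11q_H - 4(q_M) = 0.
Meridian's profit: π_M = (468 - 4Q)q_M - (88q_M + q_M²). Setting ∂π_M/∂q_M = 0: 380 - 10q_M - 4(q_H) = 0.
Best responses: q_H = (259 - 4q_M)/11, q_M = (380 - 4q_H)/10.
Solving the pair: q_H = 535/47, q_M = 1572/47.
Total output Q = 535/47 + 1572/47 = 44.8298.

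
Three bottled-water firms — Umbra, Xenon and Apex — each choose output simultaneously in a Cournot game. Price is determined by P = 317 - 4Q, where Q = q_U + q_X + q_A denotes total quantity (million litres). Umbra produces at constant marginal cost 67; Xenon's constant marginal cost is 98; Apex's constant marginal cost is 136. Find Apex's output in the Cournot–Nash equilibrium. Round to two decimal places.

Umbra's profit: π_U = (317 - 4Q)q_U - (67q_U). Setting ∂π_U/∂q_U = 0: 250 - 8q_U - 4(q_X + q_A) = 0.
Xenon's first-order condition: 219 - 8q_X - 4(q_U + q_A) = 0.
Apex's first-order condition: 181 - 8q_A - 4(q_U + q_X) = 0.
Adding the 3 conditions: 650 − 8Q − 8Q = 0, i.e. Q = 325/8.
Back-substituting: q_U = (250 − 325/2)/4 = 175/8, q_X = (219 − 325/2)/4 = 113/8, q_A = (181 − 325/2)/4 = 37/8.

4.63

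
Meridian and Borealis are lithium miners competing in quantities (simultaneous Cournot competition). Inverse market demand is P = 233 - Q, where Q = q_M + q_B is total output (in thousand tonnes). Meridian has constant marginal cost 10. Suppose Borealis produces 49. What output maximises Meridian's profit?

87

With the rival's output fixed at 49, Meridian's profit is π_M = (233 - 49 - q_M)q_M - (10q_M) = (184 - q_M)q_M - (10q_M).
∂π_M/∂q_M = 174 - 2q_M = 0, so q_M = 87.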